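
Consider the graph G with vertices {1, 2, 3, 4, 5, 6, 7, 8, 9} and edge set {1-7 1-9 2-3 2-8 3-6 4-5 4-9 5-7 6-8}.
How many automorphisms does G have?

G has two connected components, {1, 4, 5, 7, 9} and {2, 3, 6, 8}; each is 2-regular, so G = C_5 ⊔ C_4. No automorphism exchanges components of different sizes, hence Aut(G) is the direct product D_4 × D_5, order 80.

80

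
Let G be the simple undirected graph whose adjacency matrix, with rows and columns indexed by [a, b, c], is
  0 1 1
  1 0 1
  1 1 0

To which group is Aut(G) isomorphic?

All 3 vertices are pairwise adjacent: G = K_3. Any permutation of the 3 vertices preserves K_3, so Aut(K_3) = S_3 of order 3! = 6.

the symmetric group on 3 letters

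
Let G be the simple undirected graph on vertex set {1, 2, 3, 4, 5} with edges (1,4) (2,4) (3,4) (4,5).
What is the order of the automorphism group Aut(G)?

24

Vertex 4 has degree 4 and every other vertex has degree 1, so G is the star K_{1,4} with centre 4. Any automorphism fixes the centre and permutes the 4 leaves freely, so Aut(G) ≅ S_4 of order 4! = 24.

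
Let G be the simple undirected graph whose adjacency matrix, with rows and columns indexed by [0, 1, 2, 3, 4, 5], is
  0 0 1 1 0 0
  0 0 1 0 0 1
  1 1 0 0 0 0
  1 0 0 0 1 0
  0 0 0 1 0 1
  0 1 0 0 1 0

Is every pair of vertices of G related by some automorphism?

Yes

Every vertex has degree 2 and the graph is connected, so G is the 6-cycle C_6. C_6 has 6 rotations and 6 reflections, so Aut(C_6) ≅ D_6 of order 12. This group acts transitively on the 6 vertices.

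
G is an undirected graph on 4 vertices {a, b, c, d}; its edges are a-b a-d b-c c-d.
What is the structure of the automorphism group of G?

G is 2-regular and bipartite with parts {a, c} and {b, d} (each part is independent and every cross-pair is an edge), so G = K_{2,2}. Aut(K_{2,2}) is the wreath product S_2 ≀ Z_2: permute within each part, then optionally swap the parts; |Aut| = 2·(2!)² = 8.

(S_2 × S_2) ⋊ Z_2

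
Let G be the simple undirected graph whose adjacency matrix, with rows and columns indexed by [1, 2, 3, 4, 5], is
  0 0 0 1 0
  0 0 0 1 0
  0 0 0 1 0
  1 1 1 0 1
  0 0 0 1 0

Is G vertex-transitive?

Vertex 4 is the only vertex of degree 4, so every automorphism fixes it; G is not vertex-transitive.

No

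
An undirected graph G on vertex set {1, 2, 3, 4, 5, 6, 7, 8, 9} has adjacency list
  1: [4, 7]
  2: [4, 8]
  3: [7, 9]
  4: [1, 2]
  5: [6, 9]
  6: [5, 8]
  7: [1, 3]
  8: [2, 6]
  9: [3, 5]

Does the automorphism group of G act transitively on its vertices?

Yes

Every vertex has degree 2 and the graph is connected, so G is the 9-cycle C_9. The automorphisms of the 9-cycle are exactly the symmetries of a regular 9-gon: the dihedral group D_9, |D_9| = 18. This group acts transitively on the 9 vertices.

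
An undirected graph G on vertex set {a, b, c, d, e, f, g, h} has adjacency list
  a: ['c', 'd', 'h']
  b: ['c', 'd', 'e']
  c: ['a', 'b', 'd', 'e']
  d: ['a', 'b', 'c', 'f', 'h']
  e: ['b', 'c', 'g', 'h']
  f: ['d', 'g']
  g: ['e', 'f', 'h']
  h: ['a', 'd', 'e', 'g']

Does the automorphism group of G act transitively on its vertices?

No

Vertex d is the only vertex of degree 5, so every automorphism fixes it; G is not vertex-transitive.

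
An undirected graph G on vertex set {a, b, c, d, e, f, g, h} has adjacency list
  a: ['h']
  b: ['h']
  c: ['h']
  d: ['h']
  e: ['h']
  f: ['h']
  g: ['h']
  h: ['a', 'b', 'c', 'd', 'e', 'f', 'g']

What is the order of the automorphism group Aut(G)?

Vertex h has degree 7 and every other vertex has degree 1, so G is the star K_{1,7} with centre h. The 7 leaves are pairwise interchangeable while the centre is fixed, giving Aut(G) = S_7.

5040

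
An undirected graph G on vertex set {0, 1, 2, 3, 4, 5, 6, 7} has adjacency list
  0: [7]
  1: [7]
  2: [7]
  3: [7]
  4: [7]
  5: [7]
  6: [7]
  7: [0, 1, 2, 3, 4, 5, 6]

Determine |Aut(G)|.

Vertex 7 has degree 7 and every other vertex has degree 1, so G is the star K_{1,7} with centre 7. Any automorphism fixes the centre and permutes the 7 leaves freely, so Aut(G) ≅ S_7 of order 7! = 5040.

5040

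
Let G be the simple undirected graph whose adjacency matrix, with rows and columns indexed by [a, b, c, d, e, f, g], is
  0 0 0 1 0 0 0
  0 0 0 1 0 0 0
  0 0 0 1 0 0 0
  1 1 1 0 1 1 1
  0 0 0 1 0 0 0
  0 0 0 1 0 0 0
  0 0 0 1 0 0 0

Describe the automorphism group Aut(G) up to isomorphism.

Vertex d has degree 6 and every other vertex has degree 1, so G is the star K_{1,6} with centre d. The 6 leaves are pairwise interchangeable while the centre is fixed, giving Aut(G) = S_6.

the symmetric group on 6 letters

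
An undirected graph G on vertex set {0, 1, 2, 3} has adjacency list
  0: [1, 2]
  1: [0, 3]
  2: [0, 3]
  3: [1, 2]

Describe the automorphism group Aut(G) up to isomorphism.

(S_2 × S_2) ⋊ Z_2

G is 2-regular and bipartite with parts {0, 3} and {1, 2} (each part is independent and every cross-pair is an edge), so G = K_{2,2}. Each part can be permuted independently (S_2 × S_2) and the two equal-size parts can also be swapped, giving (S_2 × S_2) ⋊ Z_2 of order 2·(2!)² = 8.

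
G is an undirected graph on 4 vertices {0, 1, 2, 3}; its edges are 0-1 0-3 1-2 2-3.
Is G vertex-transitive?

G is 2-regular and bipartite on 2^2 = 4 vertices with girth 4; it is the hypercube graph Q_2. Aut(Q_2) consists of the signed permutations of the 2 coordinate axes: 2! permutations times 2^2 sign flips, so |Aut| = 2^2·2! = 8. This group acts transitively on the 4 vertices.

Yes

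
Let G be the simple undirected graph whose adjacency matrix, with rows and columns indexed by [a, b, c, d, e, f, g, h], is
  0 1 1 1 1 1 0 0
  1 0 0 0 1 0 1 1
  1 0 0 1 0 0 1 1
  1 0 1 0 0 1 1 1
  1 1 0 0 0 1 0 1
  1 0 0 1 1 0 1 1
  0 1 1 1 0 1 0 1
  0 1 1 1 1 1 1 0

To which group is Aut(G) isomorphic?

the trivial group

The degree sequence is [5, 4, 4, 5, 4, 5, 5, 6]. Checking the degree-preserving permutations of the vertex set shows that none except the identity preserves every edge, so Aut(G) is trivial.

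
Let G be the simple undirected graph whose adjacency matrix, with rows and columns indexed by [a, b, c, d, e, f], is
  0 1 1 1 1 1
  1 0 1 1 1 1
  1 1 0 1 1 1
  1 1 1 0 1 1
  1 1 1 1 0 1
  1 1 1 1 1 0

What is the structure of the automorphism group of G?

S_6

Every vertex has degree 5, so G is the complete graph K_6. Any permutation of the 6 vertices preserves K_6, so Aut(K_6) = S_6 of order 6! = 720.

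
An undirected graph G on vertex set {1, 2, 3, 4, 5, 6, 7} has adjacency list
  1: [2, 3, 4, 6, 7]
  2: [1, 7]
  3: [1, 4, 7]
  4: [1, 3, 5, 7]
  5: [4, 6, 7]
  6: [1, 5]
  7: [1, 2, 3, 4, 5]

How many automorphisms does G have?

Degrees alone do not determine every vertex (e.g. 1 and 7 both have degree 5), but their neighbour-degree multisets differ: N(1) has degrees [2, 2, 3, 4, 5] while N(7) has degrees [2, 3, 3, 4, 5]. Repeating this refinement separates all vertices, so the only automorphism is the identity.

1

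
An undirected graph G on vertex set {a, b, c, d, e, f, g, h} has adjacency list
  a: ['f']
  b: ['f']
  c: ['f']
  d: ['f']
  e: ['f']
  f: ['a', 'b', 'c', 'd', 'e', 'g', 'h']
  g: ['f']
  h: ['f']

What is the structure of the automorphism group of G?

S_7

Vertex f has degree 7 and every other vertex has degree 1, so G is the star K_{1,7} with centre f. Any automorphism fixes the centre and permutes the 7 leaves freely, so Aut(G) ≅ S_7 of order 7! = 5040.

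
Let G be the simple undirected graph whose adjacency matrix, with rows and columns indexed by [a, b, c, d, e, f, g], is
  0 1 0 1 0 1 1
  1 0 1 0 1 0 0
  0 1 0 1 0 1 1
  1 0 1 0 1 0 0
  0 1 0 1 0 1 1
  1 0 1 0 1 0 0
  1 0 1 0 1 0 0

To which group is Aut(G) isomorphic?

S_4 × S_3

The vertices split by degree into {a, c, e} (degree 4) and {b, d, f, g} (degree 3); every edge runs between the two parts, so G is the complete bipartite graph K_{3,4}. The parts have unequal sizes, so no automorphism swaps them; each part is permuted independently, giving S_4 × S_3 of order 4!·3! = 144.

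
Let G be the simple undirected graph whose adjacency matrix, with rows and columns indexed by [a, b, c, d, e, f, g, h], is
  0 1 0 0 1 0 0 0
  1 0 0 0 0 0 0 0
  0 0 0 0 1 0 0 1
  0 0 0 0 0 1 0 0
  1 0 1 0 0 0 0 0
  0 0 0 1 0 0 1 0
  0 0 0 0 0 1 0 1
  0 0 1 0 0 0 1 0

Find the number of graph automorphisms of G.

The degree sequence is [2, 1, 2, 1, 2, 2, 2, 2]; the two degree-1 vertices b and d are the ends of a path, so G = P_8. The only nontrivial automorphism of a path is the end-to-end reflection, so Aut(G) ≅ Z_2.

2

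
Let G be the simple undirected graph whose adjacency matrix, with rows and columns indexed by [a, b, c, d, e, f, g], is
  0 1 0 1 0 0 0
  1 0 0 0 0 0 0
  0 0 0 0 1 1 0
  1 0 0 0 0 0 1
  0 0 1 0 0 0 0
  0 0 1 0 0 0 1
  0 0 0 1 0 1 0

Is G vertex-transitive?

No

Automorphisms preserve degree, but G has vertices of degree 1 and vertices of degree 2; no automorphism maps one to the other, so G is not vertex-transitive.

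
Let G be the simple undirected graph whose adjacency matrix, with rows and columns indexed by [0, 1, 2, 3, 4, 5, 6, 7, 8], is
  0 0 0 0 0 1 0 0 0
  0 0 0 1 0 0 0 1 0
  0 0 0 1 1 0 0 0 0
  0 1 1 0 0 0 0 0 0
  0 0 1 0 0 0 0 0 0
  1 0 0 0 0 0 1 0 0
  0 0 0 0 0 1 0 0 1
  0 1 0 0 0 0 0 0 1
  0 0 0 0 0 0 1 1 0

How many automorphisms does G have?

2

The degree sequence is [1, 2, 2, 2, 1, 2, 2, 2, 2]; the two degree-1 vertices 0 and 4 are the ends of a path, so G = P_9. The only nontrivial automorphism of a path is the end-to-end reflection, so Aut(G) ≅ Z_2.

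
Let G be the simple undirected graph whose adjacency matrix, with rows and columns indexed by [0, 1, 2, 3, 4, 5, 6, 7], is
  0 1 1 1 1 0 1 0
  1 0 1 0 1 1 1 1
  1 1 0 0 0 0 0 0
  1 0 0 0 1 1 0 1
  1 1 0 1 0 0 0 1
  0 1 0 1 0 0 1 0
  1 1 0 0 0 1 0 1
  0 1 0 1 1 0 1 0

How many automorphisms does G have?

1

Degrees alone do not determine every vertex (e.g. 3 and 4 both have degree 4), but their neighbour-degree multisets differ: N(3) has degrees [3, 4, 4, 5] while N(4) has degrees [4, 4, 5, 6]. Repeating this refinement separates all vertices, so the only automorphism is the identity.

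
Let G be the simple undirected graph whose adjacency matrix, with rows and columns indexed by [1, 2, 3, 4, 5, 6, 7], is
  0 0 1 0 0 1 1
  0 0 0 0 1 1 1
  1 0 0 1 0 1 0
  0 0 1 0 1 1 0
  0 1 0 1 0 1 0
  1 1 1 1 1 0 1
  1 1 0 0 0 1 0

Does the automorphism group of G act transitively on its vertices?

Vertex 6 is the only vertex of degree 6, so every automorphism fixes it; G is not vertex-transitive.

No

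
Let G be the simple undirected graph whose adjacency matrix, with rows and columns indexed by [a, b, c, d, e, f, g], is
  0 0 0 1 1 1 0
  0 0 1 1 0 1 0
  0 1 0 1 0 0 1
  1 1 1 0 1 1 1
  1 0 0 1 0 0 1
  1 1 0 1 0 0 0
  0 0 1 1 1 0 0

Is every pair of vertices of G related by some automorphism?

Vertex d is the only vertex of degree 6, so every automorphism fixes it; G is not vertex-transitive.

No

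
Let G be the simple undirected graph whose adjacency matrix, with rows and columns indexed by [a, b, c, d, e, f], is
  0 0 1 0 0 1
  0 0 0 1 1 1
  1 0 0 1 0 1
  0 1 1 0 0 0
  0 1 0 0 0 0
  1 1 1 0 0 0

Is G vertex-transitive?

No

Vertex e is the only vertex of degree 1, so every automorphism fixes it; G is not vertex-transitive.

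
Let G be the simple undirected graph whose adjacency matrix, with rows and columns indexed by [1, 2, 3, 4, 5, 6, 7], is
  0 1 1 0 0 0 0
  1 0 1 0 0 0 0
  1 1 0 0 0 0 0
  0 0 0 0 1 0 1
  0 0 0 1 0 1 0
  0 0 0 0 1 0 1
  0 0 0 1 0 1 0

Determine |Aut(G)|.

G has two connected components, {4, 5, 6, 7} and {1, 2, 3}; each is 2-regular, so G = C_4 ⊔ C_3. The components are non-isomorphic (different sizes), so Aut(G) = Aut(C_3) × Aut(C_4) = D_3 × D_4 of order 6·8 = 48.

48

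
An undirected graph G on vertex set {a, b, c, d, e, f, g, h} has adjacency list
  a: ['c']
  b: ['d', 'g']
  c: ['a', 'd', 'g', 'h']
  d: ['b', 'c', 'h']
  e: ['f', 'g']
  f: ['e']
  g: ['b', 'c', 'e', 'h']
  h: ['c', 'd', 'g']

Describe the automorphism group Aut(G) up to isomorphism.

{e}

Degrees alone do not determine every vertex (e.g. a and f both have degree 1), but their neighbour-degree multisets differ: N(a) has degrees [4] while N(f) has degrees [2]. Repeating this refinement separates all vertices, so the only automorphism is the identity.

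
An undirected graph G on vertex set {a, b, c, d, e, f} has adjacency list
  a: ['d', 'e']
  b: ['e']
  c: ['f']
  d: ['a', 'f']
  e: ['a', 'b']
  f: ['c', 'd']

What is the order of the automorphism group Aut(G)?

The degree sequence is [2, 1, 1, 2, 2, 2]; the two degree-1 vertices b and c are the ends of a path, so G = P_6. The only nontrivial automorphism of a path is the end-to-end reflection, so Aut(G) ≅ Z_2.

2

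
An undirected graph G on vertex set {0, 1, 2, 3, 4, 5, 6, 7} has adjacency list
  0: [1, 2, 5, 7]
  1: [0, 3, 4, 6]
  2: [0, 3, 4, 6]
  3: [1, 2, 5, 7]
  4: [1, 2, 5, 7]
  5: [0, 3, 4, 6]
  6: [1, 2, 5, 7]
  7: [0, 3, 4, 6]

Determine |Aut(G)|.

G is 4-regular and bipartite with parts {1, 2, 5, 7} and {0, 3, 4, 6} (each part is independent and every cross-pair is an edge), so G = K_{4,4}. Each part can be permuted independently (S_4 × S_4) and the two equal-size parts can also be swapped, giving (S_4 × S_4) ⋊ Z_2 of order 2·(4!)² = 1152.

1152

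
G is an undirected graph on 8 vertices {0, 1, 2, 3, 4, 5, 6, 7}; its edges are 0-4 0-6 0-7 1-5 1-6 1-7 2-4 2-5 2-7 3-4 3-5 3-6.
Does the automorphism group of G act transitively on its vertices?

Yes

G is 3-regular and bipartite on 2^3 = 8 vertices with girth 4; it is the hypercube graph Q_3. Aut(Q_3) consists of the signed permutations of the 3 coordinate axes: 3! permutations times 2^3 sign flips, so |Aut| = 2^3·3! = 48. This group acts transitively on the 8 vertices.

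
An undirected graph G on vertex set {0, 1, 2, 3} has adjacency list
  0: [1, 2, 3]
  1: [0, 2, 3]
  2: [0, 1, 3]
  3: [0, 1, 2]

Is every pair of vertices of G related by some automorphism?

Yes

Every vertex has degree 3, so G is the complete graph K_4. Any permutation of the 4 vertices preserves K_4, so Aut(K_4) = S_4 of order 4! = 24. Under this action every vertex can be carried to every other, so G is vertex-transitive.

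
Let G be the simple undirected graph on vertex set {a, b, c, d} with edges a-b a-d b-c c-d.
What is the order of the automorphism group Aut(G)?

G is 2-regular and bipartite on 2^2 = 4 vertices with girth 4; it is the hypercube graph Q_2. Aut(Q_2) consists of the signed permutations of the 2 coordinate axes: 2! permutations times 2^2 sign flips, so |Aut| = 2^2·2! = 8.

8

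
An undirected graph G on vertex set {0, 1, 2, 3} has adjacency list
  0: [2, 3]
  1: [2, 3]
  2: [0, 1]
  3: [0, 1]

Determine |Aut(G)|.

G is 2-regular and connected on 4 vertices, i.e. the cycle C_4. C_4 has 4 rotations and 4 reflections, so Aut(C_4) ≅ D_4 of order 8.

8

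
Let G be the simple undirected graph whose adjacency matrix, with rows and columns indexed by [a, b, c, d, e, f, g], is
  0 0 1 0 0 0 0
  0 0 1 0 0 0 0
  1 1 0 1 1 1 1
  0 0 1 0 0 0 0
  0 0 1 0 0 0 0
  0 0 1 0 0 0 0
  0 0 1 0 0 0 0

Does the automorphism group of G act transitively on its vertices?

Vertex c is the only vertex of degree 6, so every automorphism fixes it; G is not vertex-transitive.

No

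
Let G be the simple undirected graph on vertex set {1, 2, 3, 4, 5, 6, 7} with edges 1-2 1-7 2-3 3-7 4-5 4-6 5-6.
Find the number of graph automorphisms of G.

48

G has two connected components, {1, 2, 3, 7} and {4, 5, 6}; each is 2-regular, so G = C_4 ⊔ C_3. The components are non-isomorphic (different sizes), so Aut(G) = Aut(C_3) × Aut(C_4) = D_3 × D_4 of order 6·8 = 48.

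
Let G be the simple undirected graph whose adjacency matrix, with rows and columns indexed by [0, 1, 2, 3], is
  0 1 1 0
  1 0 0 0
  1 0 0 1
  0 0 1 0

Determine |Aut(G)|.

The degree sequence is [2, 1, 2, 1]; the two degree-1 vertices 1 and 3 are the ends of a path, so G = P_4. The only nontrivial automorphism of a path is the end-to-end reflection, so Aut(G) ≅ Z_2.

2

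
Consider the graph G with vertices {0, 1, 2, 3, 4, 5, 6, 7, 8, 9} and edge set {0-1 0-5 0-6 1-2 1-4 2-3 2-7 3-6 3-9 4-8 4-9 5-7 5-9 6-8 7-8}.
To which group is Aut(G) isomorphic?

S_5

G is 3-regular on 10 vertices with no triangles and no 4-cycles (girth 5): this is the Petersen graph. Viewing the Petersen graph as the Kneser graph K(5,2) — vertices are 2-subsets of {1,…,5}, edges join disjoint pairs — its automorphisms are exactly the permutations of the 5-element set, so Aut ≅ S_5 of order 120.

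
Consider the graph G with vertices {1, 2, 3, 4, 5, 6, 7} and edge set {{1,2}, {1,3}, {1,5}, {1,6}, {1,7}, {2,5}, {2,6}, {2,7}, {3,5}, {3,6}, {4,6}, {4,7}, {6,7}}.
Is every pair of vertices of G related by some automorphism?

No

Vertex 4 is the only vertex of degree 2, so every automorphism fixes it; G is not vertex-transitive.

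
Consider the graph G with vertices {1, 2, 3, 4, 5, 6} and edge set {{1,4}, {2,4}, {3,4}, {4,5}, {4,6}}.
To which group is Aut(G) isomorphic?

Vertex 4 has degree 5 and every other vertex has degree 1, so G is the star K_{1,5} with centre 4. Any automorphism fixes the centre and permutes the 5 leaves freely, so Aut(G) ≅ S_5 of order 5! = 120.

the symmetric group on 5 letters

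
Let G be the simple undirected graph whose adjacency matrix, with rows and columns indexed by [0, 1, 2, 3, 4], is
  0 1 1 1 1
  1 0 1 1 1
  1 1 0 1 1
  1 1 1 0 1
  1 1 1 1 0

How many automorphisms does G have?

120

Every vertex has degree 4, so G is the complete graph K_5. Every bijection on the vertex set is an automorphism of K_5; hence Aut(K_5) ≅ S_5, order 120.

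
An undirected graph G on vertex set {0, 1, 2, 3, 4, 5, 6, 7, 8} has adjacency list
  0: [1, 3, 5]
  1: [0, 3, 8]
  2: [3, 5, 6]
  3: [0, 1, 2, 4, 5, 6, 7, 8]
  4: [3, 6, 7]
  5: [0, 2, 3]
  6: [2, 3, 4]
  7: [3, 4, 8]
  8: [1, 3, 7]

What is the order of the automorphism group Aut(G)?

16

Vertex 3 is the unique vertex of degree 8; the remaining 8 vertices each have degree 3 and induce a cycle, so G is the wheel on 9 vertices with hub 3. With the hub fixed, the remaining symmetry is that of the rim cycle C_8, giving the dihedral group D_8.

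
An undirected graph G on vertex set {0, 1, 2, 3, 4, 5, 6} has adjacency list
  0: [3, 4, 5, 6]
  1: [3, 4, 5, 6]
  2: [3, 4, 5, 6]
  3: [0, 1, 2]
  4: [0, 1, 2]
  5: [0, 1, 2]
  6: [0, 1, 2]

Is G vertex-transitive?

Automorphisms preserve degree, but G has vertices of degree 3 and vertices of degree 4; no automorphism maps one to the other, so G is not vertex-transitive.

No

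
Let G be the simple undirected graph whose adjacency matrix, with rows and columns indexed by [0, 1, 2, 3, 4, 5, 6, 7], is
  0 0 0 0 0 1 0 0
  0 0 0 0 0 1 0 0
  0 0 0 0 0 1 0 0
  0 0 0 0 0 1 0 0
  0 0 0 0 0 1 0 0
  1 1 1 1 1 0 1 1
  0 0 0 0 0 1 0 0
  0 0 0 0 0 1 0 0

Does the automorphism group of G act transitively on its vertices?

No

Vertex 5 is the only vertex of degree 7, so every automorphism fixes it; G is not vertex-transitive.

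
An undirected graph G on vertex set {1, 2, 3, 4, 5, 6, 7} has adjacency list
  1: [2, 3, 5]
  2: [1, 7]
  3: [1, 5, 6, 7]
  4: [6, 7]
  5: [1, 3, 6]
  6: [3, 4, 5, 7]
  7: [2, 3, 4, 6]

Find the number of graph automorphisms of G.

1

Degrees alone do not determine every vertex (e.g. 1 and 5 both have degree 3), but their neighbour-degree multisets differ: N(1) has degrees [2, 3, 4] while N(5) has degrees [3, 4, 4]. Repeating this refinement separates all vertices, so the only automorphism is the identity.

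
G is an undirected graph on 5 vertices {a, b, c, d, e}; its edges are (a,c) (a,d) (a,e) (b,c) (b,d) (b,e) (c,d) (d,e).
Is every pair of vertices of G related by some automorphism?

No

Vertex d is the only vertex of degree 4, so every automorphism fixes it; G is not vertex-transitive.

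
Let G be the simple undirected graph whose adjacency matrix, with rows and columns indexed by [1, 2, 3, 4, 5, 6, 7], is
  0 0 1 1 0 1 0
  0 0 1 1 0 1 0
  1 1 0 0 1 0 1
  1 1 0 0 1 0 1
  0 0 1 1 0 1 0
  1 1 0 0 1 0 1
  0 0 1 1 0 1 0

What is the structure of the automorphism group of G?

The vertices split by degree into {3, 4, 6} (degree 4) and {1, 2, 5, 7} (degree 3); every edge runs between the two parts, so G is the complete bipartite graph K_{3,4}. The parts have unequal sizes, so no automorphism swaps them; each part is permuted independently, giving S_3 × S_4 of order 3!·4! = 144.

S_3 × S_4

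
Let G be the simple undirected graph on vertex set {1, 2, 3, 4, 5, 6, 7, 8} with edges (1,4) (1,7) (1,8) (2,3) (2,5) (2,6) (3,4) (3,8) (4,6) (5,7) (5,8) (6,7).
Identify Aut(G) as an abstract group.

Z_2^3 ⋊ S_3

G is 3-regular and bipartite on 2^3 = 8 vertices with girth 4; it is the hypercube graph Q_3. The symmetry group of the 3-cube is the hyperoctahedral group B_3 = Z_2 ≀ S_3, of order 2^3·3! = 48.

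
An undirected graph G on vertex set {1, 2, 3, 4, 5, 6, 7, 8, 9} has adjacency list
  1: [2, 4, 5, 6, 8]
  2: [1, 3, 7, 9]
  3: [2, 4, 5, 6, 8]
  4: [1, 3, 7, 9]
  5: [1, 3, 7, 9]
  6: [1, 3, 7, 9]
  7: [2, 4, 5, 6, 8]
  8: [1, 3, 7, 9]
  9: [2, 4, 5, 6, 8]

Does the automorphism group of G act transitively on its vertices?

No

Automorphisms preserve degree, but G has vertices of degree 4 and vertices of degree 5; no automorphism maps one to the other, so G is not vertex-transitive.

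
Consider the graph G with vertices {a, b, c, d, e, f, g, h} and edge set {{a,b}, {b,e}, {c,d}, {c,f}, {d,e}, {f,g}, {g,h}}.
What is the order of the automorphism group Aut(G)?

The degree sequence is [1, 2, 2, 2, 2, 2, 2, 1]; the two degree-1 vertices a and h are the ends of a path, so G = P_8. A path has exactly one nontrivial symmetry — reversal — giving Aut(G) of order 2.

2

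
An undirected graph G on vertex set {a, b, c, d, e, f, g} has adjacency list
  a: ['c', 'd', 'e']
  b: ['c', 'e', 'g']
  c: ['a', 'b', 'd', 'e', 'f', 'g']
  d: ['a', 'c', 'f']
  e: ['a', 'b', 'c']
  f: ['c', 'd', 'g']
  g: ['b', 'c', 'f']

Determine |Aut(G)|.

12

Vertex c is the unique vertex of degree 6; the remaining 6 vertices each have degree 3 and induce a cycle, so G is the wheel on 7 vertices with hub c. Every automorphism fixes the hub and acts on the rim 6-cycle, so Aut(G) ≅ Aut(C_6) = D_6 of order 12.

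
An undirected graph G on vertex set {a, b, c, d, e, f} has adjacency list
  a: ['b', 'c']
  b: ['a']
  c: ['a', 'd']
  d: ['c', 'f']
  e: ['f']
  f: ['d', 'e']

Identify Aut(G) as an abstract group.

The degree sequence is [2, 1, 2, 2, 1, 2]; the two degree-1 vertices b and e are the ends of a path, so G = P_6. The only nontrivial automorphism of a path is the end-to-end reflection, so Aut(G) ≅ Z_2.

the cyclic group of order 2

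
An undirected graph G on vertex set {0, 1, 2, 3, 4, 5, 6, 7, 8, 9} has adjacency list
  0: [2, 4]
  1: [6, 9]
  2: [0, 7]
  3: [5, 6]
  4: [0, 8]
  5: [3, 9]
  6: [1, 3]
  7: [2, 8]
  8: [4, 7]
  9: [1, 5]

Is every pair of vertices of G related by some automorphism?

G has two connected components, {0, 2, 4, 7, 8} and {1, 3, 5, 6, 9}; each is 2-regular, so G = C_5 ⊔ C_5. With two isomorphic components, Aut(G) = Aut(C_5) ≀ S_2 = (D_5 × D_5) ⋊ Z_2: permute each cycle by D_5, then optionally swap the two cycles. Order 2·(2·5)² = 200. Under this action every vertex can be carried to every other, so G is vertex-transitive.

Yes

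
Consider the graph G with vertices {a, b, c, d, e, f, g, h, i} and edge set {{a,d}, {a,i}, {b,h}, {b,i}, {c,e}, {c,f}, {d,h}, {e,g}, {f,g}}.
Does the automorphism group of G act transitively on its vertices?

No

G has two connected components, {a, b, d, h, i} and {c, e, f, g}; each is 2-regular, so G = C_5 ⊔ C_4. The orbit of a under Aut(G) is {a, b, d, h, i}, which does not contain c, so G is not vertex-transitive.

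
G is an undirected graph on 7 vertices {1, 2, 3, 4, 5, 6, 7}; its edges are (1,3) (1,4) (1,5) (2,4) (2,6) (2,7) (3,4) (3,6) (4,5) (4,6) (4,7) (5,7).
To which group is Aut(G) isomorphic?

Vertex 4 is the unique vertex of degree 6; the remaining 6 vertices each have degree 3 and induce a cycle, so G is the wheel on 7 vertices with hub 4. Every automorphism fixes the hub and acts on the rim 6-cycle, so Aut(G) ≅ Aut(C_6) = D_6 of order 12.

the dihedral group of order 12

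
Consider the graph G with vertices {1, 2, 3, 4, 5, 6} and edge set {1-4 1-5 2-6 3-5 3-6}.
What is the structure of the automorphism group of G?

The degree sequence is [2, 1, 2, 1, 2, 2]; the two degree-1 vertices 2 and 4 are the ends of a path, so G = P_6. A path has exactly one nontrivial symmetry — reversal — giving Aut(G) of order 2.

C_2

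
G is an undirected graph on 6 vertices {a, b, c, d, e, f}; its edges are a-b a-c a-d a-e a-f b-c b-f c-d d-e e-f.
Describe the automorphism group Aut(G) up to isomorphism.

Vertex a is the unique vertex of degree 5; the remaining 5 vertices each have degree 3 and induce a cycle, so G is the wheel on 6 vertices with hub a. Every automorphism fixes the hub and acts on the rim 5-cycle, so Aut(G) ≅ Aut(C_5) = D_5 of order 10.

D_5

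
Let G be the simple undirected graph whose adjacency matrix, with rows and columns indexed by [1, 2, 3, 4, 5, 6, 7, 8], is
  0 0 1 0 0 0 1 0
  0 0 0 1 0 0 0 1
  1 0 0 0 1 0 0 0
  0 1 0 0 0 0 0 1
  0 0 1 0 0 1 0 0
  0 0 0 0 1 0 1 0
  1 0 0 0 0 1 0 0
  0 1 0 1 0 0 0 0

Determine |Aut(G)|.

G has two connected components, {1, 3, 5, 6, 7} and {2, 4, 8}; each is 2-regular, so G = C_5 ⊔ C_3. The components are non-isomorphic (different sizes), so Aut(G) = Aut(C_3) × Aut(C_5) = D_3 × D_5 of order 6·10 = 60.

60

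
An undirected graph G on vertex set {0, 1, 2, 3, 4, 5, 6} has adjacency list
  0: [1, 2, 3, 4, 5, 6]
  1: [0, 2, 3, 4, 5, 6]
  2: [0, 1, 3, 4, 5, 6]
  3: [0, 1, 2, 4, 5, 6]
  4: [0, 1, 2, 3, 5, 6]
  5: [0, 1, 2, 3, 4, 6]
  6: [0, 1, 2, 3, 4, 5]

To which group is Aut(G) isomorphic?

Every vertex has degree 6, so G is the complete graph K_7. Every bijection on the vertex set is an automorphism of K_7; hence Aut(K_7) ≅ S_7, order 5040.

the symmetric group on 7 letters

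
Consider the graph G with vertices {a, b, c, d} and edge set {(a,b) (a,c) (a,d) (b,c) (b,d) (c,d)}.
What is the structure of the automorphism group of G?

All 4 vertices are pairwise adjacent: G = K_4. Any permutation of the 4 vertices preserves K_4, so Aut(K_4) = S_4 of order 4! = 24.

S_4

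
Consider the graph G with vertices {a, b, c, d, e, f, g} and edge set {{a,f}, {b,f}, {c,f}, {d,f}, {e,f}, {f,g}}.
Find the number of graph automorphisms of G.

720

Vertex f has degree 6 and every other vertex has degree 1, so G is the star K_{1,6} with centre f. The 6 leaves are pairwise interchangeable while the centre is fixed, giving Aut(G) = S_6.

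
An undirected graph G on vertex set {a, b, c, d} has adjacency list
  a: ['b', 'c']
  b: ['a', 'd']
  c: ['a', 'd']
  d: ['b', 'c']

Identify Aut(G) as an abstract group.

G is 2-regular and connected on 4 vertices, i.e. the cycle C_4. The automorphisms of the 4-cycle are exactly the symmetries of a regular 4-gon: the dihedral group D_4, |D_4| = 8.

the dihedral group of order 8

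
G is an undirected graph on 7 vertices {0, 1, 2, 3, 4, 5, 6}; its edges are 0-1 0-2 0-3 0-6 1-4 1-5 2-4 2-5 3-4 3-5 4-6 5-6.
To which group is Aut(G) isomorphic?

The vertices split by degree into {0, 4, 5} (degree 4) and {1, 2, 3, 6} (degree 3); every edge runs between the two parts, so G is the complete bipartite graph K_{3,4}. The parts have unequal sizes, so no automorphism swaps them; each part is permuted independently, giving S_3 × S_4 of order 3!·4! = 144.

S_3 × S_4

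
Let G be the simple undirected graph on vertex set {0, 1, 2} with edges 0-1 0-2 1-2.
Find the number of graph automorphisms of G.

Every vertex has degree 2, so G is the complete graph K_3. Every bijection on the vertex set is an automorphism of K_3; hence Aut(K_3) ≅ S_3, order 6.

6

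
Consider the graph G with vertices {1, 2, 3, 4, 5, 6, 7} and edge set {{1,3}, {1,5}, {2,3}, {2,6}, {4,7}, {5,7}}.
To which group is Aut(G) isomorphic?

C_2

The degree sequence is [2, 2, 2, 1, 2, 1, 2]; the two degree-1 vertices 4 and 6 are the ends of a path, so G = P_7. A path has exactly one nontrivial symmetry — reversal — giving Aut(G) of order 2.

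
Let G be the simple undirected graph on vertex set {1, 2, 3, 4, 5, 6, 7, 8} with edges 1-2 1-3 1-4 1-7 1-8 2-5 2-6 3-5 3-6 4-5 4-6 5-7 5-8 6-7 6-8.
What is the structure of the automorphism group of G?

S_5 × S_3

The vertices split by degree into {1, 5, 6} (degree 5) and {2, 3, 4, 7, 8} (degree 3); every edge runs between the two parts, so G is the complete bipartite graph K_{3,5}. Automorphisms preserve the bipartition setwise (since the parts differ in size) and act as S_5 × S_3 within it; |Aut| = 720.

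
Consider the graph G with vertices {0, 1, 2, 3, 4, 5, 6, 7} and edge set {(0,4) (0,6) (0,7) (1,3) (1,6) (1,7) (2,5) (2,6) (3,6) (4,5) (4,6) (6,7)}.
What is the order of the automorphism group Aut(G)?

The degree sequence is [3, 3, 2, 2, 3, 2, 6, 3]. Checking the degree-preserving permutations of the vertex set shows that none except the identity preserves every edge, so Aut(G) is trivial.

1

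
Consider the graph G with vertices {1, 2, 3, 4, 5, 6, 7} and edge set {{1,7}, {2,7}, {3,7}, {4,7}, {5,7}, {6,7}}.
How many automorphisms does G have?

720

Vertex 7 has degree 6 and every other vertex has degree 1, so G is the star K_{1,6} with centre 7. The 6 leaves are pairwise interchangeable while the centre is fixed, giving Aut(G) = S_6.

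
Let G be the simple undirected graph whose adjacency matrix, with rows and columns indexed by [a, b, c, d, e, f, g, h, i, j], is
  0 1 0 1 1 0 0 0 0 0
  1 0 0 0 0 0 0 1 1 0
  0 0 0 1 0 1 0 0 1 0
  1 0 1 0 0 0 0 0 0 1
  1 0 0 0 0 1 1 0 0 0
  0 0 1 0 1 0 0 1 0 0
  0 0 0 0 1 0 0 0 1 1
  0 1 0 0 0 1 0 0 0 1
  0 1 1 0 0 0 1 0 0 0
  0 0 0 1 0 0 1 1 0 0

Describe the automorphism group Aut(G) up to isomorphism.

the symmetric group S_5

G is 3-regular on 10 vertices with no triangles and no 4-cycles (girth 5): this is the Petersen graph. It is a classical fact that the Petersen graph has automorphism group S_5 (order 120), arising from its description as the Kneser graph K(5,2).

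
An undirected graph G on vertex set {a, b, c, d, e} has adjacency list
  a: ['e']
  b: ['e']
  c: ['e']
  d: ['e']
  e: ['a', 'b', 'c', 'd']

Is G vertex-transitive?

No

Vertex e is the only vertex of degree 4, so every automorphism fixes it; G is not vertex-transitive.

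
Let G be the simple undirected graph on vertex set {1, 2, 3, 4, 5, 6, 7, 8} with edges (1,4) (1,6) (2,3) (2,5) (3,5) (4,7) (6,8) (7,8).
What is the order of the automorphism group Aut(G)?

60

G has two connected components, {1, 4, 6, 7, 8} and {2, 3, 5}; each is 2-regular, so G = C_5 ⊔ C_3. The components are non-isomorphic (different sizes), so Aut(G) = Aut(C_5) × Aut(C_3) = D_5 × D_3 of order 10·6 = 60.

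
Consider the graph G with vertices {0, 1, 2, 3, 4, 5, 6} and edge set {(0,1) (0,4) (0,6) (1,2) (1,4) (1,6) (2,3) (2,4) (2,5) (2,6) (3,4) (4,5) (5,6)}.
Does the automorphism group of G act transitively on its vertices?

No

Vertex 3 is the only vertex of degree 2, so every automorphism fixes it; G is not vertex-transitive.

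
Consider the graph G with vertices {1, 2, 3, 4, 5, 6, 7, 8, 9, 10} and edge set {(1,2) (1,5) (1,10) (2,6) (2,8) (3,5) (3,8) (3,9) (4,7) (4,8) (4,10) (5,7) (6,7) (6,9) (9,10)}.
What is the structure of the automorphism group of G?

the symmetric group S_5

G is 3-regular on 10 vertices with no triangles and no 4-cycles (girth 5): this is the Petersen graph. Viewing the Petersen graph as the Kneser graph K(5,2) — vertices are 2-subsets of {1,…,5}, edges join disjoint pairs — its automorphisms are exactly the permutations of the 5-element set, so Aut ≅ S_5 of order 120.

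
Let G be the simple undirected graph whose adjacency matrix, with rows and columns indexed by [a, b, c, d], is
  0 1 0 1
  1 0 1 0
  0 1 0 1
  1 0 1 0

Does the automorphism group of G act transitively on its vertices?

G is 2-regular and bipartite on 2^2 = 4 vertices with girth 4; it is the hypercube graph Q_2. Aut(Q_2) consists of the signed permutations of the 2 coordinate axes: 2! permutations times 2^2 sign flips, so |Aut| = 2^2·2! = 8. This group acts transitively on the 4 vertices.

Yes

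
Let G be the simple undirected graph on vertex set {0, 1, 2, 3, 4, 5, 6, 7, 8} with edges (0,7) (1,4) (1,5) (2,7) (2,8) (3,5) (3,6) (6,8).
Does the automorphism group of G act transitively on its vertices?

No

Automorphisms preserve degree, but G has vertices of degree 1 and vertices of degree 2; no automorphism maps one to the other, so G is not vertex-transitive.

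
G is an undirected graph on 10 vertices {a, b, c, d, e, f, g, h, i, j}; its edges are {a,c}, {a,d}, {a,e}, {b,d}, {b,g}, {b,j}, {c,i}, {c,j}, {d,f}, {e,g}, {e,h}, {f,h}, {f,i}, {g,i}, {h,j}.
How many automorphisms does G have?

120

G is 3-regular on 10 vertices with no triangles and no 4-cycles (girth 5): this is the Petersen graph. It is a classical fact that the Petersen graph has automorphism group S_5 (order 120), arising from its description as the Kneser graph K(5,2).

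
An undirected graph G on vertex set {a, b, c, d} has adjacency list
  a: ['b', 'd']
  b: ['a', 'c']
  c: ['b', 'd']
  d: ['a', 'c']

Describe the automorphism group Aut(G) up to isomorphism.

G is 2-regular and connected on 4 vertices, i.e. the cycle C_4. The automorphisms of the 4-cycle are exactly the symmetries of a regular 4-gon: the dihedral group D_4, |D_4| = 8.

D_4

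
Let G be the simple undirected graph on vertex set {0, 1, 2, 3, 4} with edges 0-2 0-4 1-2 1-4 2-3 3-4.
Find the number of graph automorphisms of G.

12

The vertices split by degree into {2, 4} (degree 3) and {0, 1, 3} (degree 2); every edge runs between the two parts, so G is the complete bipartite graph K_{2,3}. The parts have unequal sizes, so no automorphism swaps them; each part is permuted independently, giving S_3 × S_2 of order 3!·2! = 12.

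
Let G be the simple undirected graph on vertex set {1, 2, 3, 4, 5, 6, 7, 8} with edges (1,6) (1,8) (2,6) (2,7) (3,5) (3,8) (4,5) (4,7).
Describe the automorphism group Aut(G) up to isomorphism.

G is 2-regular and connected on 8 vertices, i.e. the cycle C_8. The automorphisms of the 8-cycle are exactly the symmetries of a regular 8-gon: the dihedral group D_8, |D_8| = 16.

D_8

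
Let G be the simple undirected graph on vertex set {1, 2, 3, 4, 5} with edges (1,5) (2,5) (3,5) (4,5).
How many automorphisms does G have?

Vertex 5 has degree 4 and every other vertex has degree 1, so G is the star K_{1,4} with centre 5. The 4 leaves are pairwise interchangeable while the centre is fixed, giving Aut(G) = S_4.

24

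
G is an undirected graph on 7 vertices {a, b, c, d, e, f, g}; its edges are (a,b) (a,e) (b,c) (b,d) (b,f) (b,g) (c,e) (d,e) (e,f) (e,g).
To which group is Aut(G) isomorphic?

The vertices split by degree into {b, e} (degree 5) and {a, c, d, f, g} (degree 2); every edge runs between the two parts, so G is the complete bipartite graph K_{2,5}. Automorphisms preserve the bipartition setwise (since the parts differ in size) and act as S_5 × S_2 within it; |Aut| = 240.

S_5 × S_2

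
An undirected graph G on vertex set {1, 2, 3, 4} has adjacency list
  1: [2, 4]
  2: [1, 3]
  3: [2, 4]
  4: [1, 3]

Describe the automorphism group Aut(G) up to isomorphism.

the dihedral group of order 8

Every vertex has degree 2 and the graph is connected, so G is the 4-cycle C_4. C_4 has 4 rotations and 4 reflections, so Aut(C_4) ≅ D_4 of order 8.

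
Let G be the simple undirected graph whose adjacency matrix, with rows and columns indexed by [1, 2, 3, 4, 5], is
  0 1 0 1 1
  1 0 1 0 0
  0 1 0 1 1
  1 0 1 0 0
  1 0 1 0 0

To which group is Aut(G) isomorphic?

S_3 × S_2

The vertices split by degree into {1, 3} (degree 3) and {2, 4, 5} (degree 2); every edge runs between the two parts, so G is the complete bipartite graph K_{2,3}. The parts have unequal sizes, so no automorphism swaps them; each part is permuted independently, giving S_3 × S_2 of order 3!·2! = 12.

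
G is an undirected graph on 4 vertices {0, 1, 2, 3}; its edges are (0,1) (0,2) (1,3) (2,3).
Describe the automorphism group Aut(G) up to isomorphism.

S_2 ≀ Z_2

G is 2-regular and bipartite with parts {0, 3} and {1, 2} (each part is independent and every cross-pair is an edge), so G = K_{2,2}. Aut(K_{2,2}) is the wreath product S_2 ≀ Z_2: permute within each part, then optionally swap the parts; |Aut| = 2·(2!)² = 8.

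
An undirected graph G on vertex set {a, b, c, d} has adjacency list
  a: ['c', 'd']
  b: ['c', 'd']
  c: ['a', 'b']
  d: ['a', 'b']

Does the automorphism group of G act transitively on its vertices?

Yes

G is 2-regular and bipartite on 2^2 = 4 vertices with girth 4; it is the hypercube graph Q_2. The symmetry group of the 2-cube is the hyperoctahedral group B_2 = Z_2 ≀ S_2, of order 2^2·2! = 8. Under this action every vertex can be carried to every other, so G is vertex-transitive.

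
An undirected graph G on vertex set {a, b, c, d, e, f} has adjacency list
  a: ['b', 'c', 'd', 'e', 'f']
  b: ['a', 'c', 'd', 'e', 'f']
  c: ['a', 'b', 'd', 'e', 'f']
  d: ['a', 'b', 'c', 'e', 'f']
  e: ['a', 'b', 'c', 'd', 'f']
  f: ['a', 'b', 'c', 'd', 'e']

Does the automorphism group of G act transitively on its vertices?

Yes

Every vertex has degree 5, so G is the complete graph K_6. Any permutation of the 6 vertices preserves K_6, so Aut(K_6) = S_6 of order 6! = 720. This group acts transitively on the 6 vertices.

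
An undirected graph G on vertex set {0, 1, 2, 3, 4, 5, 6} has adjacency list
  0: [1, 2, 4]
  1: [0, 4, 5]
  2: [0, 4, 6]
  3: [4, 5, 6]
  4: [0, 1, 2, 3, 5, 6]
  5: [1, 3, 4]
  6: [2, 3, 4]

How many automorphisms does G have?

Vertex 4 is the unique vertex of degree 6; the remaining 6 vertices each have degree 3 and induce a cycle, so G is the wheel on 7 vertices with hub 4. Every automorphism fixes the hub and acts on the rim 6-cycle, so Aut(G) ≅ Aut(C_6) = D_6 of order 12.

12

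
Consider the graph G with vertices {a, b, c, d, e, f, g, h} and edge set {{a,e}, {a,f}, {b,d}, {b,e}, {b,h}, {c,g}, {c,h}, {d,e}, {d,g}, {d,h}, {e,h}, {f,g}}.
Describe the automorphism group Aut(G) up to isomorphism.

The degree sequence is [2, 3, 2, 4, 4, 2, 3, 4]. Checking the degree-preserving permutations of the vertex set shows that none except the identity preserves every edge, so Aut(G) is trivial.

1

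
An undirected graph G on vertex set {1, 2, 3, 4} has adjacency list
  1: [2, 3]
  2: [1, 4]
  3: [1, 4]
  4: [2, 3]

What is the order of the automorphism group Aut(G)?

8

Every vertex has degree 2 and the graph is connected, so G is the 4-cycle C_4. C_4 has 4 rotations and 4 reflections, so Aut(C_4) ≅ D_4 of order 8.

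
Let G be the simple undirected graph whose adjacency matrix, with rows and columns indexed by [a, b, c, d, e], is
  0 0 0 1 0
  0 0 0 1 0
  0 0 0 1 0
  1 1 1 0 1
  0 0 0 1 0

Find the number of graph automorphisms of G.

Vertex d has degree 4 and every other vertex has degree 1, so G is the star K_{1,4} with centre d. The 4 leaves are pairwise interchangeable while the centre is fixed, giving Aut(G) = S_4.

24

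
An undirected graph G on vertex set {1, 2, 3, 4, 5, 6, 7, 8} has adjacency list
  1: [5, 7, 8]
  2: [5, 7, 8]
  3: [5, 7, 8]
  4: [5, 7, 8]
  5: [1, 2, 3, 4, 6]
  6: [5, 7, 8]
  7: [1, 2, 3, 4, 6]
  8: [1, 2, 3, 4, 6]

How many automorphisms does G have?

The vertices split by degree into {5, 7, 8} (degree 5) and {1, 2, 3, 4, 6} (degree 3); every edge runs between the two parts, so G is the complete bipartite graph K_{3,5}. The parts have unequal sizes, so no automorphism swaps them; each part is permuted independently, giving S_5 × S_3 of order 5!·3! = 720.

720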